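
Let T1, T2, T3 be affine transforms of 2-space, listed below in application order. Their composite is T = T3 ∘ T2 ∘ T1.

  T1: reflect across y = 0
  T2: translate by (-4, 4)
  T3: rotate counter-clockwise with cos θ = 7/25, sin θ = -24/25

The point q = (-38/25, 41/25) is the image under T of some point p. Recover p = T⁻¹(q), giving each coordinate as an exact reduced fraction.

T1 = [1 0 0; 0 -1 0; 0 0 1]
T2·T1 = [1 0 -4; 0 -1 4; 0 0 1]
T3·…·T1 = [7/25 -24/25 68/25; -24/25 -7/25 124/25; 0 0 1]
det M = -1; M⁻¹ = [7/25 -24/25 4; -24/25 -7/25 4; 0 0 1]
M⁻¹ · (-38/25, 41/25)ᵀ = (2, 5)ᵀ

p = (2, 5)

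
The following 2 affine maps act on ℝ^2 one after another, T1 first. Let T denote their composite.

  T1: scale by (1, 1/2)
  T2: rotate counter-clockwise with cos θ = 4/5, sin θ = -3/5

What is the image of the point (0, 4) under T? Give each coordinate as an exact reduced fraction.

T(p) = (6/5, 8/5)

T1 scale by (1, 1/2): (0, 4) → (0, 2)
T2 rotate counter-clockwise with cos θ = 4/5, sin θ = -3/5: (0, 2) → (6/5, 8/5)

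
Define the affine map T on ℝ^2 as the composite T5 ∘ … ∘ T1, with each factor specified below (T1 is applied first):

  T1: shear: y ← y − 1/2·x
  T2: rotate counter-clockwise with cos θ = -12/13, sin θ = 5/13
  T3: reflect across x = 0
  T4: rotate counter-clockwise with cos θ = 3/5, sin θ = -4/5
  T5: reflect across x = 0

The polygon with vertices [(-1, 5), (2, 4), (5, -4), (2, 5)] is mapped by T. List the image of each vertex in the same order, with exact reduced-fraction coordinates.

image vertices: (95/26, -55/13), (-1/5, -18/5), (-989/130, 199/65), (4/13, -58/13)

T1 shear: y ← y − 1/2·x: (-1, 5) → (-1, 11/2); (2, 4) → (2, 3); (5, -4) → (5, -13/2); (2, 5) → (2, 4)
T2 rotate counter-clockwise with cos θ = -12/13, sin θ = 5/13: (-1, 11/2) → (-31/26, -71/13); (2, 3) → (-3, -2); (5, -13/2) → (-55/26, 103/13); (2, 4) → (-44/13, -38/13)
T3 reflect across x = 0: (-31/26, -71/13) → (31/26, -71/13); (-3, -2) → (3, -2); (-55/26, 103/13) → (55/26, 103/13); (-44/13, -38/13) → (44/13, -38/13)
T4 rotate counter-clockwise with cos θ = 3/5, sin θ = -4/5: (31/26, -71/13) → (-95/26, -55/13); (3, -2) → (1/5, -18/5); (55/26, 103/13) → (989/130, 199/65); (44/13, -38/13) → (-4/13, -58/13)
T5 reflect across x = 0: (-95/26, -55/13) → (95/26, -55/13); (1/5, -18/5) → (-1/5, -18/5); (989/130, 199/65) → (-989/130, 199/65); (-4/13, -58/13) → (4/13, -58/13)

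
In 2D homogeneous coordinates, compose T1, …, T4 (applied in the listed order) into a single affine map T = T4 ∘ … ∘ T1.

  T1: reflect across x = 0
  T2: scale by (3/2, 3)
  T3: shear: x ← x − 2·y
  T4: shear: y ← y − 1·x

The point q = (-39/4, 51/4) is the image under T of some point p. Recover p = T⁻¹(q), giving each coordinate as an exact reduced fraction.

p = (5/2, 1)

T1 = [-1 0 0; 0 1 0; 0 0 1]
T2·T1 = [-3/2 0 0; 0 3 0; 0 0 1]
T3·…·T1 = [-3/2 -6 0; 0 3 0; 0 0 1]
T4·…·T1 = [-3/2 -6 0; 3/2 9 0; 0 0 1]
det M = -9/2; M⁻¹ = [-2 -4/3 0; 1/3 1/3 0; 0 0 1]
M⁻¹ · (-39/4, 51/4)ᵀ = (5/2, 1)ᵀ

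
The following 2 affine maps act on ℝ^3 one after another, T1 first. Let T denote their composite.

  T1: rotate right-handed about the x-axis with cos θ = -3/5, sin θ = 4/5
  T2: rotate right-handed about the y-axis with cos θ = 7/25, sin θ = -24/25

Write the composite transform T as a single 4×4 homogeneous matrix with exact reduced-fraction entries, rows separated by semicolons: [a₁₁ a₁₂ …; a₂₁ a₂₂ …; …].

T = [7/25 -96/125 72/125 0; 0 -3/5 -4/5 0; 24/25 28/125 -21/125 0; 0 0 0 1]

T1 = [1 0 0 0; 0 -3/5 -4/5 0; 0 4/5 -3/5 0; 0 0 0 1]
T2·T1 = [7/25 -96/125 72/125 0; 0 -3/5 -4/5 0; 24/25 28/125 -21/125 0; 0 0 0 1]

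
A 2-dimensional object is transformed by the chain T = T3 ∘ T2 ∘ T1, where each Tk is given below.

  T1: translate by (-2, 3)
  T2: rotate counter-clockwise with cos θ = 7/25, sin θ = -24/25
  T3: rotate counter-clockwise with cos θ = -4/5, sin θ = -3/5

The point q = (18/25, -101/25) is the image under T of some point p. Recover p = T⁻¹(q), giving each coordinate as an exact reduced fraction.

p = (-1, -1/5)

T1 = [1 0 -2; 0 1 3; 0 0 1]
T2·T1 = [7/25 24/25 58/25; -24/25 7/25 69/25; 0 0 1]
T3·…·T1 = [-4/5 -3/5 -1/5; 3/5 -4/5 -18/5; 0 0 1]
det M = 1; M⁻¹ = [-4/5 3/5 2; -3/5 -4/5 -3; 0 0 1]
M⁻¹ · (18/25, -101/25)ᵀ = (-1, -1/5)ᵀ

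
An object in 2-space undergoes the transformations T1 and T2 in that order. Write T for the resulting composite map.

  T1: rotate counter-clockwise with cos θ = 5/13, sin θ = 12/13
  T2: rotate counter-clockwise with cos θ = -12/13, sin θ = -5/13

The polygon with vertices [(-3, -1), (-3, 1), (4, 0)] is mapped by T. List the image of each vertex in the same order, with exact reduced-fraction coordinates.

image vertices: (-1, 3), (1, 3), (0, -4)

T1 rotate counter-clockwise with cos θ = 5/13, sin θ = 12/13: (-3, -1) → (-3/13, -41/13); (-3, 1) → (-27/13, -31/13); (4, 0) → (20/13, 48/13)
T2 rotate counter-clockwise with cos θ = -12/13, sin θ = -5/13: (-3/13, -41/13) → (-1, 3); (-27/13, -31/13) → (1, 3); (20/13, 48/13) → (0, -4)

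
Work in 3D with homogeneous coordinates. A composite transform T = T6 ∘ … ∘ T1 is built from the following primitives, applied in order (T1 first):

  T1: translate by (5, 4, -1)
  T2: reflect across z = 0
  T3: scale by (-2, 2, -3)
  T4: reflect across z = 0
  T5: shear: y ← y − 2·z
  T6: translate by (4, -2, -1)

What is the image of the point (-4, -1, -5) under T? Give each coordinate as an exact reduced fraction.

T(p) = (2, -32, 17)

T1 translate by (5, 4, -1): (-4, -1, -5) → (1, 3, -6)
T2 reflect across z = 0: (1, 3, -6) → (1, 3, 6)
T3 scale by (-2, 2, -3): (1, 3, 6) → (-2, 6, -18)
T4 reflect across z = 0: (-2, 6, -18) → (-2, 6, 18)
T5 shear: y ← y − 2·z: (-2, 6, 18) → (-2, -30, 18)
T6 translate by (4, -2, -1): (-2, -30, 18) → (2, -32, 17)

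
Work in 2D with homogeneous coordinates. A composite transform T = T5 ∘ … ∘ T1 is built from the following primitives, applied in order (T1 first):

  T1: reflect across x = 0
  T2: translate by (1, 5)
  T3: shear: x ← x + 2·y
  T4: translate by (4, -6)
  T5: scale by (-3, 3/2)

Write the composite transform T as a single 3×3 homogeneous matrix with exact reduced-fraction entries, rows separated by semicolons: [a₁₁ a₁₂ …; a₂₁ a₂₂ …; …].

T1 = [-1 0 0; 0 1 0; 0 0 1]
T2·T1 = [-1 0 1; 0 1 5; 0 0 1]
T3·…·T1 = [-1 2 11; 0 1 5; 0 0 1]
T4·…·T1 = [-1 2 15; 0 1 -1; 0 0 1]
T5·…·T1 = [3 -6 -45; 0 3/2 -3/2; 0 0 1]

T = [3 -6 -45; 0 3/2 -3/2; 0 0 1]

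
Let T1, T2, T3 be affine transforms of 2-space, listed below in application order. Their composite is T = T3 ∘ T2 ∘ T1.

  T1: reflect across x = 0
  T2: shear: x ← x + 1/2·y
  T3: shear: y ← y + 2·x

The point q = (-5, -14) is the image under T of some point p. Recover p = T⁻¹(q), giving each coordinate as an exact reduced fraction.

T1 = [-1 0 0; 0 1 0; 0 0 1]
T2·T1 = [-1 1/2 0; 0 1 0; 0 0 1]
T3·…·T1 = [-1 1/2 0; -2 2 0; 0 0 1]
det M = -1; M⁻¹ = [-2 1/2 0; -2 1 0; 0 0 1]
M⁻¹ · (-5, -14)ᵀ = (3, -4)ᵀ

p = (3, -4)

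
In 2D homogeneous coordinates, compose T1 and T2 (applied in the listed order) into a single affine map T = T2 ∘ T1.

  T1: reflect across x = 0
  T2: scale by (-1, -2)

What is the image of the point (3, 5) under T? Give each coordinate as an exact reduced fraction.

T(p) = (3, -10)

T1 reflect across x = 0: (3, 5) → (-3, 5)
T2 scale by (-1, -2): (-3, 5) → (3, -10)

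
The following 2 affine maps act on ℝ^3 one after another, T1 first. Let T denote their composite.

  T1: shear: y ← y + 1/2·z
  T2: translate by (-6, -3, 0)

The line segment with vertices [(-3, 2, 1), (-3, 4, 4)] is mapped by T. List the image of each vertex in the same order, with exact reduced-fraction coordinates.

T1 shear: y ← y + 1/2·z: (-3, 2, 1) → (-3, 5/2, 1); (-3, 4, 4) → (-3, 6, 4)
T2 translate by (-6, -3, 0): (-3, 5/2, 1) → (-9, -1/2, 1); (-3, 6, 4) → (-9, 3, 4)

image vertices: (-9, -1/2, 1), (-9, 3, 4)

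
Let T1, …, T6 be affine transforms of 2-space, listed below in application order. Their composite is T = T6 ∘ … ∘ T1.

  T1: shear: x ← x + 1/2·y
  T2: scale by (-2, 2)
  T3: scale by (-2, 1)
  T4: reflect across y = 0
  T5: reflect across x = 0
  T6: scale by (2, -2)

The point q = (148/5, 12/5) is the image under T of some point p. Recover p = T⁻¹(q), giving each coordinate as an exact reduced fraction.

p = (-4, 3/5)

T1 = [1 1/2 0; 0 1 0; 0 0 1]
T2·T1 = [-2 -1 0; 0 2 0; 0 0 1]
T3·…·T1 = [4 2 0; 0 2 0; 0 0 1]
T4·…·T1 = [4 2 0; 0 -2 0; 0 0 1]
T5·…·T1 = [-4 -2 0; 0 -2 0; 0 0 1]
T6·…·T1 = [-8 -4 0; 0 4 0; 0 0 1]
det M = -32; M⁻¹ = [-1/8 -1/8 0; 0 1/4 0; 0 0 1]
M⁻¹ · (148/5, 12/5)ᵀ = (-4, 3/5)ᵀ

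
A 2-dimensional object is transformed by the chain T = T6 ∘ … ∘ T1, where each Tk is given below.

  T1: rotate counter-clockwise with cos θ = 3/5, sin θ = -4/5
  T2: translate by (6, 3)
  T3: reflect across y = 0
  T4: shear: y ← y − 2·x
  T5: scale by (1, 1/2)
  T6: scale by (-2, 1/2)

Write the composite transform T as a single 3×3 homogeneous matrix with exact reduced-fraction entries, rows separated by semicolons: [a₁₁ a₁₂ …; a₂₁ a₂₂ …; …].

T1 = [3/5 4/5 0; -4/5 3/5 0; 0 0 1]
T2·T1 = [3/5 4/5 6; -4/5 3/5 3; 0 0 1]
T3·…·T1 = [3/5 4/5 6; 4/5 -3/5 -3; 0 0 1]
T4·…·T1 = [3/5 4/5 6; -2/5 -11/5 -15; 0 0 1]
T5·…·T1 = [3/5 4/5 6; -1/5 -11/10 -15/2; 0 0 1]
T6·…·T1 = [-6/5 -8/5 -12; -1/10 -11/20 -15/4; 0 0 1]

T = [-6/5 -8/5 -12; -1/10 -11/20 -15/4; 0 0 1]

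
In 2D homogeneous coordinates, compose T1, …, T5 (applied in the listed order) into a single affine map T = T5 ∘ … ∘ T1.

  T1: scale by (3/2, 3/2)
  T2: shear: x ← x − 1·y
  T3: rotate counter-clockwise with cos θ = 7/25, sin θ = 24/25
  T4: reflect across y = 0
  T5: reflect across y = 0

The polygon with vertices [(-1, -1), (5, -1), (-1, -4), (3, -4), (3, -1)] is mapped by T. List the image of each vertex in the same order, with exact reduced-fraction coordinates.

T1 scale by (3/2, 3/2): (-1, -1) → (-3/2, -3/2); (5, -1) → (15/2, -3/2); (-1, -4) → (-3/2, -6); (3, -4) → (9/2, -6); (3, -1) → (9/2, -3/2)
T2 shear: x ← x − 1·y: (-3/2, -3/2) → (0, -3/2); (15/2, -3/2) → (9, -3/2); (-3/2, -6) → (9/2, -6); (9/2, -6) → (21/2, -6); (9/2, -3/2) → (6, -3/2)
T3 rotate counter-clockwise with cos θ = 7/25, sin θ = 24/25: (0, -3/2) → (36/25, -21/50); (9, -3/2) → (99/25, 411/50); (9/2, -6) → (351/50, 66/25); (21/2, -6) → (87/10, 42/5); (6, -3/2) → (78/25, 267/50)
T4 reflect across y = 0: (36/25, -21/50) → (36/25, 21/50); (99/25, 411/50) → (99/25, -411/50); (351/50, 66/25) → (351/50, -66/25); (87/10, 42/5) → (87/10, -42/5); (78/25, 267/50) → (78/25, -267/50)
T5 reflect across y = 0: (36/25, 21/50) → (36/25, -21/50); (99/25, -411/50) → (99/25, 411/50); (351/50, -66/25) → (351/50, 66/25); (87/10, -42/5) → (87/10, 42/5); (78/25, -267/50) → (78/25, 267/50)

image vertices: (36/25, -21/50), (99/25, 411/50), (351/50, 66/25), (87/10, 42/5), (78/25, 267/50)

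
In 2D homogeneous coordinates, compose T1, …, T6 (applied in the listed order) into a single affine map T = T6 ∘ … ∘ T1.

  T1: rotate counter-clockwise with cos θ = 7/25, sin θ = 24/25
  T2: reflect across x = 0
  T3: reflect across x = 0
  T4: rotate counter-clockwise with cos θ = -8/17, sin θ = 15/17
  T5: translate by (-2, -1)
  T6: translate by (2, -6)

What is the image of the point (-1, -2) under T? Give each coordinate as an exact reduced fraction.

T1 rotate counter-clockwise with cos θ = 7/25, sin θ = 24/25: (-1, -2) → (41/25, -38/25)
T2 reflect across x = 0: (41/25, -38/25) → (-41/25, -38/25)
T3 reflect across x = 0: (-41/25, -38/25) → (41/25, -38/25)
T4 rotate counter-clockwise with cos θ = -8/17, sin θ = 15/17: (41/25, -38/25) → (242/425, 919/425)
T5 translate by (-2, -1): (242/425, 919/425) → (-608/425, 494/425)
T6 translate by (2, -6): (-608/425, 494/425) → (242/425, -2056/425)

T(p) = (242/425, -2056/425)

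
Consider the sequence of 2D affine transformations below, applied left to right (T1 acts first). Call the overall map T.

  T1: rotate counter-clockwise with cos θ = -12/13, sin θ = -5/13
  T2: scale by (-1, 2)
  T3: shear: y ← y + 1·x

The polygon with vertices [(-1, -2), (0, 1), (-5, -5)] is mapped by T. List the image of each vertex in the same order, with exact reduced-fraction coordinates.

T1 rotate counter-clockwise with cos θ = -12/13, sin θ = -5/13: (-1, -2) → (2/13, 29/13); (0, 1) → (5/13, -12/13); (-5, -5) → (35/13, 85/13)
T2 scale by (-1, 2): (2/13, 29/13) → (-2/13, 58/13); (5/13, -12/13) → (-5/13, -24/13); (35/13, 85/13) → (-35/13, 170/13)
T3 shear: y ← y + 1·x: (-2/13, 58/13) → (-2/13, 56/13); (-5/13, -24/13) → (-5/13, -29/13); (-35/13, 170/13) → (-35/13, 135/13)

image vertices: (-2/13, 56/13), (-5/13, -29/13), (-35/13, 135/13)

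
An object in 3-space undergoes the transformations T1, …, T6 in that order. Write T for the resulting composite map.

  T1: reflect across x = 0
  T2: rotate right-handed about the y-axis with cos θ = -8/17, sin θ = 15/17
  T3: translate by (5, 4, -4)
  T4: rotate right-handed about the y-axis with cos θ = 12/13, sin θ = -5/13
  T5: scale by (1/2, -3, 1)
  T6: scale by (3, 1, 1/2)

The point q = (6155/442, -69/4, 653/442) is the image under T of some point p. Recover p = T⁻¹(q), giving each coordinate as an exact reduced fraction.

T1 = [-1 0 0 0; 0 1 0 0; 0 0 1 0; 0 0 0 1]
T2·T1 = [8/17 0 15/17 0; 0 1 0 0; 15/17 0 -8/17 0; 0 0 0 1]
T3·…·T1 = [8/17 0 15/17 5; 0 1 0 4; 15/17 0 -8/17 -4; 0 0 0 1]
T4·…·T1 = [21/221 0 220/221 80/13; 0 1 0 4; 220/221 0 -21/221 -23/13; 0 0 0 1]
T5·…·T1 = [21/442 0 110/221 40/13; 0 -3 0 -12; 220/221 0 -21/221 -23/13; 0 0 0 1]
T6·…·T1 = [63/442 0 330/221 120/13; 0 -3 0 -12; 110/221 0 -21/442 -23/26; 0 0 0 1]
det M = 9/4; M⁻¹ = [14/221 0 440/221 20/17; 0 -1/3 0 -4; 440/663 0 -42/221 -107/17; 0 0 0 1]
M⁻¹ · (6155/442, -69/4, 653/442)ᵀ = (5, 7/4, 8/3)ᵀ

p = (5, 7/4, 8/3)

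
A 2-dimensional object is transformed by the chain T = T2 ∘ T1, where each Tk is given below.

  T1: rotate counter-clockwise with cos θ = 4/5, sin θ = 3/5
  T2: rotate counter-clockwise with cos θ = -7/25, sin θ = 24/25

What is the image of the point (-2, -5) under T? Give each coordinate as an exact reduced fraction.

T(p) = (23/5, 14/5)

T1 rotate counter-clockwise with cos θ = 4/5, sin θ = 3/5: (-2, -5) → (7/5, -26/5)
T2 rotate counter-clockwise with cos θ = -7/25, sin θ = 24/25: (7/5, -26/5) → (23/5, 14/5)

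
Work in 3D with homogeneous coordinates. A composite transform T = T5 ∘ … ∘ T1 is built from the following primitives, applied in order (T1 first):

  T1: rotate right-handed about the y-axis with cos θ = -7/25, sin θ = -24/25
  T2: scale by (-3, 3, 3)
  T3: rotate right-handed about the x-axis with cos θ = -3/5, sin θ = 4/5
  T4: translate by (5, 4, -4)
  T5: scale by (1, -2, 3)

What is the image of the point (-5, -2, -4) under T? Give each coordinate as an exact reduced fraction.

T(p) = (-268/25, -4108/125, -816/125)

T1 rotate right-handed about the y-axis with cos θ = -7/25, sin θ = -24/25: (-5, -2, -4) → (131/25, -2, -92/25)
T2 scale by (-3, 3, 3): (131/25, -2, -92/25) → (-393/25, -6, -276/25)
T3 rotate right-handed about the x-axis with cos θ = -3/5, sin θ = 4/5: (-393/25, -6, -276/25) → (-393/25, 1554/125, 228/125)
T4 translate by (5, 4, -4): (-393/25, 1554/125, 228/125) → (-268/25, 2054/125, -272/125)
T5 scale by (1, -2, 3): (-268/25, 2054/125, -272/125) → (-268/25, -4108/125, -816/125)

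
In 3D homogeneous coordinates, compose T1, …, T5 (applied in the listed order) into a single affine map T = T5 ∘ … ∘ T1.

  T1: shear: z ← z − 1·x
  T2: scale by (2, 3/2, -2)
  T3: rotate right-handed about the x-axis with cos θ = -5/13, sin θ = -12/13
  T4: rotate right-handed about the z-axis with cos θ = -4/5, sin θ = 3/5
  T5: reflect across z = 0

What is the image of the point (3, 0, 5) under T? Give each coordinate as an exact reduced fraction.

T1 shear: z ← z − 1·x: (3, 0, 5) → (3, 0, 2)
T2 scale by (2, 3/2, -2): (3, 0, 2) → (6, 0, -4)
T3 rotate right-handed about the x-axis with cos θ = -5/13, sin θ = -12/13: (6, 0, -4) → (6, -48/13, 20/13)
T4 rotate right-handed about the z-axis with cos θ = -4/5, sin θ = 3/5: (6, -48/13, 20/13) → (-168/65, 426/65, 20/13)
T5 reflect across z = 0: (-168/65, 426/65, 20/13) → (-168/65, 426/65, -20/13)

T(p) = (-168/65, 426/65, -20/13)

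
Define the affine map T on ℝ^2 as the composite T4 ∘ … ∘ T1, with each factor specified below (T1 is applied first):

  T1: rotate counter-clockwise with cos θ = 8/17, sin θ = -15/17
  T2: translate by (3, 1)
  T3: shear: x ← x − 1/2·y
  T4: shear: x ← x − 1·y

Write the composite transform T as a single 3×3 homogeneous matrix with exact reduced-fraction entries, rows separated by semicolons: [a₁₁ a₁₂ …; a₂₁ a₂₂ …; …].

T1 = [8/17 15/17 0; -15/17 8/17 0; 0 0 1]
T2·T1 = [8/17 15/17 3; -15/17 8/17 1; 0 0 1]
T3·…·T1 = [31/34 11/17 5/2; -15/17 8/17 1; 0 0 1]
T4·…·T1 = [61/34 3/17 3/2; -15/17 8/17 1; 0 0 1]

T = [61/34 3/17 3/2; -15/17 8/17 1; 0 0 1]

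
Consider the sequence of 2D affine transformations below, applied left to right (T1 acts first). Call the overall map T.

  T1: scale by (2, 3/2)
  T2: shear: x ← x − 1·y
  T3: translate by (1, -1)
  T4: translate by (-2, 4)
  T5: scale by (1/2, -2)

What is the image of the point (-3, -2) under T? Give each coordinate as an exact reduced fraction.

T(p) = (-2, 0)

T1 scale by (2, 3/2): (-3, -2) → (-6, -3)
T2 shear: x ← x − 1·y: (-6, -3) → (-3, -3)
T3 translate by (1, -1): (-3, -3) → (-2, -4)
T4 translate by (-2, 4): (-2, -4) → (-4, 0)
T5 scale by (1/2, -2): (-4, 0) → (-2, 0)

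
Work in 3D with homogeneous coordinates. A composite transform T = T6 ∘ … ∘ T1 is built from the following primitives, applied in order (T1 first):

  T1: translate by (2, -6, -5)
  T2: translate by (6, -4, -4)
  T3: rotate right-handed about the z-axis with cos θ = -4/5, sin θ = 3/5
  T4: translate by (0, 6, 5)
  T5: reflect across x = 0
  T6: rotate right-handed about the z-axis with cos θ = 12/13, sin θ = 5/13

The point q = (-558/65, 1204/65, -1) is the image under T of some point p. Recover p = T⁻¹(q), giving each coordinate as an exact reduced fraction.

p = (0, -2, 3)

T1 = [1 0 0 2; 0 1 0 -6; 0 0 1 -5; 0 0 0 1]
T2·T1 = [1 0 0 8; 0 1 0 -10; 0 0 1 -9; 0 0 0 1]
T3·…·T1 = [-4/5 -3/5 0 -2/5; 3/5 -4/5 0 64/5; 0 0 1 -9; 0 0 0 1]
T4·…·T1 = [-4/5 -3/5 0 -2/5; 3/5 -4/5 0 94/5; 0 0 1 -4; 0 0 0 1]
T5·…·T1 = [4/5 3/5 0 2/5; 3/5 -4/5 0 94/5; 0 0 1 -4; 0 0 0 1]
T6·…·T1 = [33/65 56/65 0 -446/65; 56/65 -33/65 0 1138/65; 0 0 1 -4; 0 0 0 1]
det M = -1; M⁻¹ = [33/65 56/65 0 -58/5; 56/65 -33/65 0 74/5; 0 0 1 4; 0 0 0 1]
M⁻¹ · (-558/65, 1204/65, -1)ᵀ = (0, -2, 3)ᵀ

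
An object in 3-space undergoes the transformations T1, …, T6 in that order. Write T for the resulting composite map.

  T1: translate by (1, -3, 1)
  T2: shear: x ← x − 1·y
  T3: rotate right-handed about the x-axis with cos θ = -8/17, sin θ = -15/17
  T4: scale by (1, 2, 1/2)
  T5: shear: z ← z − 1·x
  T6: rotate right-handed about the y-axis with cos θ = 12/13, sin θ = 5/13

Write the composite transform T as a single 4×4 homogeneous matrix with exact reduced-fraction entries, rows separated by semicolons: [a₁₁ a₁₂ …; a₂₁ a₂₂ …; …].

T = [7/13 -313/442 -20/221 1137/442; 0 -16/17 30/17 78/17; -17/13 199/221 -48/221 -934/221; 0 0 0 1]

T1 = [1 0 0 1; 0 1 0 -3; 0 0 1 1; 0 0 0 1]
T2·T1 = [1 -1 0 4; 0 1 0 -3; 0 0 1 1; 0 0 0 1]
T3·…·T1 = [1 -1 0 4; 0 -8/17 15/17 39/17; 0 -15/17 -8/17 37/17; 0 0 0 1]
T4·…·T1 = [1 -1 0 4; 0 -16/17 30/17 78/17; 0 -15/34 -4/17 37/34; 0 0 0 1]
T5·…·T1 = [1 -1 0 4; 0 -16/17 30/17 78/17; -1 19/34 -4/17 -99/34; 0 0 0 1]
T6·…·T1 = [7/13 -313/442 -20/221 1137/442; 0 -16/17 30/17 78/17; -17/13 199/221 -48/221 -934/221; 0 0 0 1]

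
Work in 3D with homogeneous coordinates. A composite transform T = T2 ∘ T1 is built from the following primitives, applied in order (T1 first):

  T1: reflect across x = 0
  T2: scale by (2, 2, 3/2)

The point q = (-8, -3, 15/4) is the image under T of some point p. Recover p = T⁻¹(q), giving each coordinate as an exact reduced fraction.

T1 = [-1 0 0 0; 0 1 0 0; 0 0 1 0; 0 0 0 1]
T2·T1 = [-2 0 0 0; 0 2 0 0; 0 0 3/2 0; 0 0 0 1]
det M = -6; M⁻¹ = [-1/2 0 0 0; 0 1/2 0 0; 0 0 2/3 0; 0 0 0 1]
M⁻¹ · (-8, -3, 15/4)ᵀ = (4, -3/2, 5/2)ᵀ

p = (4, -3/2, 5/2)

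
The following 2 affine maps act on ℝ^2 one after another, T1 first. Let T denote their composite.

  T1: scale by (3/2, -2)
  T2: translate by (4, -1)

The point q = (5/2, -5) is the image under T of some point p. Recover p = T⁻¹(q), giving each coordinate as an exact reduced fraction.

p = (-1, 2)

T1 = [3/2 0 0; 0 -2 0; 0 0 1]
T2·T1 = [3/2 0 4; 0 -2 -1; 0 0 1]
det M = -3; M⁻¹ = [2/3 0 -8/3; 0 -1/2 -1/2; 0 0 1]
M⁻¹ · (5/2, -5)ᵀ = (-1, 2)ᵀ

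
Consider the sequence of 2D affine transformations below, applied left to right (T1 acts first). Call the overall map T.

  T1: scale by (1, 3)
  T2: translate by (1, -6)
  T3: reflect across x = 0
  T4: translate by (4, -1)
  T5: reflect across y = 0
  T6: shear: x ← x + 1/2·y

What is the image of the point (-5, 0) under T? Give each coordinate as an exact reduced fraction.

T1 scale by (1, 3): (-5, 0) → (-5, 0)
T2 translate by (1, -6): (-5, 0) → (-4, -6)
T3 reflect across x = 0: (-4, -6) → (4, -6)
T4 translate by (4, -1): (4, -6) → (8, -7)
T5 reflect across y = 0: (8, -7) → (8, 7)
T6 shear: x ← x + 1/2·y: (8, 7) → (23/2, 7)

T(p) = (23/2, 7)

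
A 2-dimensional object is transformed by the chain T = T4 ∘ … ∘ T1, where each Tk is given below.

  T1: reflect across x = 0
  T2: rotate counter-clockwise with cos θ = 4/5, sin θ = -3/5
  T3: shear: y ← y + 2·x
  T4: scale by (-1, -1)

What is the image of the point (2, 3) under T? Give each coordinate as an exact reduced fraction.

T(p) = (-1/5, -4)

T1 reflect across x = 0: (2, 3) → (-2, 3)
T2 rotate counter-clockwise with cos θ = 4/5, sin θ = -3/5: (-2, 3) → (1/5, 18/5)
T3 shear: y ← y + 2·x: (1/5, 18/5) → (1/5, 4)
T4 scale by (-1, -1): (1/5, 4) → (-1/5, -4)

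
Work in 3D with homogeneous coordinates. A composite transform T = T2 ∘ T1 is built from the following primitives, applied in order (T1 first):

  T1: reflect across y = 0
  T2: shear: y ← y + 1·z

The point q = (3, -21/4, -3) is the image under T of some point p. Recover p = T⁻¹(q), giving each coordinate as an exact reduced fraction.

p = (3, 9/4, -3)

T1 = [1 0 0 0; 0 -1 0 0; 0 0 1 0; 0 0 0 1]
T2·T1 = [1 0 0 0; 0 -1 1 0; 0 0 1 0; 0 0 0 1]
det M = -1; M⁻¹ = [1 0 0 0; 0 -1 1 0; 0 0 1 0; 0 0 0 1]
M⁻¹ · (3, -21/4, -3)ᵀ = (3, 9/4, -3)ᵀ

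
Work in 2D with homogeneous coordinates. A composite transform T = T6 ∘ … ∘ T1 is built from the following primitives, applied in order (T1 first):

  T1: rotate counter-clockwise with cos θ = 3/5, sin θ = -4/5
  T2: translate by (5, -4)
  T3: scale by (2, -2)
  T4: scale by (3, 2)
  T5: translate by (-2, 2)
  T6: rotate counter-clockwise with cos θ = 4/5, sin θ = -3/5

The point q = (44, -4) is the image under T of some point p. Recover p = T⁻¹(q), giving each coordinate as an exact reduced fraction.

T1 = [3/5 4/5 0; -4/5 3/5 0; 0 0 1]
T2·T1 = [3/5 4/5 5; -4/5 3/5 -4; 0 0 1]
T3·…·T1 = [6/5 8/5 10; 8/5 -6/5 8; 0 0 1]
T4·…·T1 = [18/5 24/5 30; 16/5 -12/5 16; 0 0 1]
T5·…·T1 = [18/5 24/5 28; 16/5 -12/5 18; 0 0 1]
T6·…·T1 = [24/5 12/5 166/5; 2/5 -24/5 -12/5; 0 0 1]
det M = -24; M⁻¹ = [1/5 1/10 -32/5; 1/60 -1/5 -31/30; 0 0 1]
M⁻¹ · (44, -4)ᵀ = (2, 1/2)ᵀ

p = (2, 1/2)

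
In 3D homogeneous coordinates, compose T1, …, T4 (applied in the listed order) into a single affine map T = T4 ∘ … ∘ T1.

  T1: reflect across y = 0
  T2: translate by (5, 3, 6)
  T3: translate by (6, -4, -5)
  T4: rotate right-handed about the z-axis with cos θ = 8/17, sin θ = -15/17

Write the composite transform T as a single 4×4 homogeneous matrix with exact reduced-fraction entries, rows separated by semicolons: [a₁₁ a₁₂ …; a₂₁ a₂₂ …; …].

T1 = [1 0 0 0; 0 -1 0 0; 0 0 1 0; 0 0 0 1]
T2·T1 = [1 0 0 5; 0 -1 0 3; 0 0 1 6; 0 0 0 1]
T3·…·T1 = [1 0 0 11; 0 -1 0 -1; 0 0 1 1; 0 0 0 1]
T4·…·T1 = [8/17 -15/17 0 73/17; -15/17 -8/17 0 -173/17; 0 0 1 1; 0 0 0 1]

T = [8/17 -15/17 0 73/17; -15/17 -8/17 0 -173/17; 0 0 1 1; 0 0 0 1]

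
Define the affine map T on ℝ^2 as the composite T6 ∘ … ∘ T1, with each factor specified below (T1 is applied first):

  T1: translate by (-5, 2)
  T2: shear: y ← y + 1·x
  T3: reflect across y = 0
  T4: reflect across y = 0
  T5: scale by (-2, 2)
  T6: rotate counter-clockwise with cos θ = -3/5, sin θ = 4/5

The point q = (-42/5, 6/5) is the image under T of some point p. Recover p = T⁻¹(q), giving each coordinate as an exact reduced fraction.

T1 = [1 0 -5; 0 1 2; 0 0 1]
T2·T1 = [1 0 -5; 1 1 -3; 0 0 1]
T3·…·T1 = [1 0 -5; -1 -1 3; 0 0 1]
T4·…·T1 = [1 0 -5; 1 1 -3; 0 0 1]
T5·…·T1 = [-2 0 10; 2 2 -6; 0 0 1]
T6·…·T1 = [-2/5 -8/5 -6/5; -14/5 -6/5 58/5; 0 0 1]
det M = -4; M⁻¹ = [3/10 -2/5 5; -7/10 1/10 -2; 0 0 1]
M⁻¹ · (-42/5, 6/5)ᵀ = (2, 4)ᵀ

p = (2, 4)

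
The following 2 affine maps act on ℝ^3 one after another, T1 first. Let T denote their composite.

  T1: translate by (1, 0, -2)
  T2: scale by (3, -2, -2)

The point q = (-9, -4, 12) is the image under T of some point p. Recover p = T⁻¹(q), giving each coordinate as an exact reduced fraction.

T1 = [1 0 0 1; 0 1 0 0; 0 0 1 -2; 0 0 0 1]
T2·T1 = [3 0 0 3; 0 -2 0 0; 0 0 -2 4; 0 0 0 1]
det M = 12; M⁻¹ = [1/3 0 0 -1; 0 -1/2 0 0; 0 0 -1/2 2; 0 0 0 1]
M⁻¹ · (-9, -4, 12)ᵀ = (-4, 2, -4)ᵀ

p = (-4, 2, -4)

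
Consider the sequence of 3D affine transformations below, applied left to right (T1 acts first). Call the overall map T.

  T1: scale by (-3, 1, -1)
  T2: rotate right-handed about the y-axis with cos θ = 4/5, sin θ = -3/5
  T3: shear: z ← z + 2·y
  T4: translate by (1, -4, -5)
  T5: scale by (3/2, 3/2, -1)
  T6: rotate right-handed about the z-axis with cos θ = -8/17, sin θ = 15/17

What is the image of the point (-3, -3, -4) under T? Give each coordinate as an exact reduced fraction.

T(p) = (879/170, 429/34, 12/5)

T1 scale by (-3, 1, -1): (-3, -3, -4) → (9, -3, 4)
T2 rotate right-handed about the y-axis with cos θ = 4/5, sin θ = -3/5: (9, -3, 4) → (24/5, -3, 43/5)
T3 shear: z ← z + 2·y: (24/5, -3, 43/5) → (24/5, -3, 13/5)
T4 translate by (1, -4, -5): (24/5, -3, 13/5) → (29/5, -7, -12/5)
T5 scale by (3/2, 3/2, -1): (29/5, -7, -12/5) → (87/10, -21/2, 12/5)
T6 rotate right-handed about the z-axis with cos θ = -8/17, sin θ = 15/17: (87/10, -21/2, 12/5) → (879/170, 429/34, 12/5)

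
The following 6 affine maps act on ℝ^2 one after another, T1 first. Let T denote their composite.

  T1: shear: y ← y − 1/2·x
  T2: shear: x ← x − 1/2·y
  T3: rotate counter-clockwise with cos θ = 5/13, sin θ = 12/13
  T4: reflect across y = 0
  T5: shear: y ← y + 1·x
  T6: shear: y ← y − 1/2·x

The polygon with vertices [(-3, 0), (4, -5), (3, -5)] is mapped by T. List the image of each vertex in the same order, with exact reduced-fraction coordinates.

T1 shear: y ← y − 1/2·x: (-3, 0) → (-3, 3/2); (4, -5) → (4, -7); (3, -5) → (3, -13/2)
T2 shear: x ← x − 1/2·y: (-3, 3/2) → (-15/4, 3/2); (4, -7) → (15/2, -7); (3, -13/2) → (25/4, -13/2)
T3 rotate counter-clockwise with cos θ = 5/13, sin θ = 12/13: (-15/4, 3/2) → (-147/52, -75/26); (15/2, -7) → (243/26, 55/13); (25/4, -13/2) → (437/52, 85/26)
T4 reflect across y = 0: (-147/52, -75/26) → (-147/52, 75/26); (243/26, 55/13) → (243/26, -55/13); (437/52, 85/26) → (437/52, -85/26)
T5 shear: y ← y + 1·x: (-147/52, 75/26) → (-147/52, 3/52); (243/26, -55/13) → (243/26, 133/26); (437/52, -85/26) → (437/52, 267/52)
T6 shear: y ← y − 1/2·x: (-147/52, 3/52) → (-147/52, 153/104); (243/26, 133/26) → (243/26, 23/52); (437/52, 267/52) → (437/52, 97/104)

image vertices: (-147/52, 153/104), (243/26, 23/52), (437/52, 97/104)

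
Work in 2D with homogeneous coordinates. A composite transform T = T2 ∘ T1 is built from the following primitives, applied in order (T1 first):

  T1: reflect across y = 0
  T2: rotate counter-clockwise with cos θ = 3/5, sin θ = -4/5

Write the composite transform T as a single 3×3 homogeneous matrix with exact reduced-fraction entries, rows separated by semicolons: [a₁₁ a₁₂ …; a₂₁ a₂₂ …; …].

T = [3/5 -4/5 0; -4/5 -3/5 0; 0 0 1]

T1 = [1 0 0; 0 -1 0; 0 0 1]
T2·T1 = [3/5 -4/5 0; -4/5 -3/5 0; 0 0 1]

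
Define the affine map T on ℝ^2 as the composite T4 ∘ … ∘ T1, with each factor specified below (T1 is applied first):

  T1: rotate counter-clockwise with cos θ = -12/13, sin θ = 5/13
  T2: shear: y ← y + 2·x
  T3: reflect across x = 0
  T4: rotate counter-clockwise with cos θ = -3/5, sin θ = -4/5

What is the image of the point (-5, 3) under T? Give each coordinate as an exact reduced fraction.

T1 rotate counter-clockwise with cos θ = -12/13, sin θ = 5/13: (-5, 3) → (45/13, -61/13)
T2 shear: y ← y + 2·x: (45/13, -61/13) → (45/13, 29/13)
T3 reflect across x = 0: (45/13, 29/13) → (-45/13, 29/13)
T4 rotate counter-clockwise with cos θ = -3/5, sin θ = -4/5: (-45/13, 29/13) → (251/65, 93/65)

T(p) = (251/65, 93/65)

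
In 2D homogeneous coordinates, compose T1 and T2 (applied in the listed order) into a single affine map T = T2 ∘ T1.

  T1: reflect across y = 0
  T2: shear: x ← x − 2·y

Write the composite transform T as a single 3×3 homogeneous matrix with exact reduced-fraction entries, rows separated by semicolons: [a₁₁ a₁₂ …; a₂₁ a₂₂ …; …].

T1 = [1 0 0; 0 -1 0; 0 0 1]
T2·T1 = [1 2 0; 0 -1 0; 0 0 1]

T = [1 2 0; 0 -1 0; 0 0 1]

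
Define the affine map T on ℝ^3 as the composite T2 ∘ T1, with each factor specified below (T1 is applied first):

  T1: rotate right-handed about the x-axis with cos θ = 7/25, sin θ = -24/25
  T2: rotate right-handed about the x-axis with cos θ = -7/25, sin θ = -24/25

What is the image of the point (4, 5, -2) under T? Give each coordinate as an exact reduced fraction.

T(p) = (4, -5, 2)

T1 rotate right-handed about the x-axis with cos θ = 7/25, sin θ = -24/25: (4, 5, -2) → (4, -13/25, -134/25)
T2 rotate right-handed about the x-axis with cos θ = -7/25, sin θ = -24/25: (4, -13/25, -134/25) → (4, -5, 2)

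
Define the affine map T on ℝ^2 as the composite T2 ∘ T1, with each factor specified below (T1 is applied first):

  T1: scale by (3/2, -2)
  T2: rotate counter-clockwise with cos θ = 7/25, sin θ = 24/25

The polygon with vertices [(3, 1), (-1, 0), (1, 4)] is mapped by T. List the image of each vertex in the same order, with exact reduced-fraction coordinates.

image vertices: (159/50, 94/25), (-21/50, -36/25), (81/10, -4/5)

T1 scale by (3/2, -2): (3, 1) → (9/2, -2); (-1, 0) → (-3/2, 0); (1, 4) → (3/2, -8)
T2 rotate counter-clockwise with cos θ = 7/25, sin θ = 24/25: (9/2, -2) → (159/50, 94/25); (-3/2, 0) → (-21/50, -36/25); (3/2, -8) → (81/10, -4/5)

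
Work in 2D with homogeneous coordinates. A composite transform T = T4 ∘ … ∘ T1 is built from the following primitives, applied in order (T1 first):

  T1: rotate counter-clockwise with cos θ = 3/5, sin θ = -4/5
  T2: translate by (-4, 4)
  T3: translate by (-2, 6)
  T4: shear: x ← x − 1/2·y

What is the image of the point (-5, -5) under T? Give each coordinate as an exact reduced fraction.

T1 rotate counter-clockwise with cos θ = 3/5, sin θ = -4/5: (-5, -5) → (-7, 1)
T2 translate by (-4, 4): (-7, 1) → (-11, 5)
T3 translate by (-2, 6): (-11, 5) → (-13, 11)
T4 shear: x ← x − 1/2·y: (-13, 11) → (-37/2, 11)

T(p) = (-37/2, 11)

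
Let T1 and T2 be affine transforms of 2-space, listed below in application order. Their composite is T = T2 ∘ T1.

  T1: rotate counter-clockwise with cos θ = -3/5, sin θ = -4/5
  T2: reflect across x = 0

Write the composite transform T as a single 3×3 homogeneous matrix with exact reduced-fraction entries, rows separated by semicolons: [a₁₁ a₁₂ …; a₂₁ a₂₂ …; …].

T = [3/5 -4/5 0; -4/5 -3/5 0; 0 0 1]

T1 = [-3/5 4/5 0; -4/5 -3/5 0; 0 0 1]
T2·T1 = [3/5 -4/5 0; -4/5 -3/5 0; 0 0 1]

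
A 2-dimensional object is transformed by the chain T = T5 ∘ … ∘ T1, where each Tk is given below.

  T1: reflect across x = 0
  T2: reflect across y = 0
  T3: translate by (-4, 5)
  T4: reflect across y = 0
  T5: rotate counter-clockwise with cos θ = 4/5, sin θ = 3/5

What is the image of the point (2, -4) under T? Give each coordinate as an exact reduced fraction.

T1 reflect across x = 0: (2, -4) → (-2, -4)
T2 reflect across y = 0: (-2, -4) → (-2, 4)
T3 translate by (-4, 5): (-2, 4) → (-6, 9)
T4 reflect across y = 0: (-6, 9) → (-6, -9)
T5 rotate counter-clockwise with cos θ = 4/5, sin θ = 3/5: (-6, -9) → (3/5, -54/5)

T(p) = (3/5, -54/5)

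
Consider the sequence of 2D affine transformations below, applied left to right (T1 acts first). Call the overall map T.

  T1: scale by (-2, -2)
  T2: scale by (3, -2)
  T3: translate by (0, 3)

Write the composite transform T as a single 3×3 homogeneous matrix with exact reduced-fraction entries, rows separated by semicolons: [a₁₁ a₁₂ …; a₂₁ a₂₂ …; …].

T1 = [-2 0 0; 0 -2 0; 0 0 1]
T2·T1 = [-6 0 0; 0 4 0; 0 0 1]
T3·…·T1 = [-6 0 0; 0 4 3; 0 0 1]

T = [-6 0 0; 0 4 3; 0 0 1]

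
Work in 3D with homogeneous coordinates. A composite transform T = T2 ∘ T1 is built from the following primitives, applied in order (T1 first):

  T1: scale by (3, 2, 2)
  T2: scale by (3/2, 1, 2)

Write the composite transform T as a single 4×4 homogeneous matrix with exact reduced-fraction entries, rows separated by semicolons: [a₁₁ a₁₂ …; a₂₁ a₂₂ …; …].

T = [9/2 0 0 0; 0 2 0 0; 0 0 4 0; 0 0 0 1]

T1 = [3 0 0 0; 0 2 0 0; 0 0 2 0; 0 0 0 1]
T2·T1 = [9/2 0 0 0; 0 2 0 0; 0 0 4 0; 0 0 0 1]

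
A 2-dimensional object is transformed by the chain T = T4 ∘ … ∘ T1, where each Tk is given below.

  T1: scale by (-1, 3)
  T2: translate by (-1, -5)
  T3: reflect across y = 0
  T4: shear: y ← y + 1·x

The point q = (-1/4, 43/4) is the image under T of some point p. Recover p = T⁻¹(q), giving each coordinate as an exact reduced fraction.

p = (-3/4, -2)

T1 = [-1 0 0; 0 3 0; 0 0 1]
T2·T1 = [-1 0 -1; 0 3 -5; 0 0 1]
T3·…·T1 = [-1 0 -1; 0 -3 5; 0 0 1]
T4·…·T1 = [-1 0 -1; -1 -3 4; 0 0 1]
det M = 3; M⁻¹ = [-1 0 -1; 1/3 -1/3 5/3; 0 0 1]
M⁻¹ · (-1/4, 43/4)ᵀ = (-3/4, -2)ᵀ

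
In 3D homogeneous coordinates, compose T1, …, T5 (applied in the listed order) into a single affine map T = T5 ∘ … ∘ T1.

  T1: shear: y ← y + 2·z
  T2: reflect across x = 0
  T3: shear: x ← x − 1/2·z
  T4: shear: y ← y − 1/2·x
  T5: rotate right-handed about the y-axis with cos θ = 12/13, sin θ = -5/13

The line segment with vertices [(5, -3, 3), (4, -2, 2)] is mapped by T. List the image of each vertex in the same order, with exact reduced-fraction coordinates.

T1 shear: y ← y + 2·z: (5, -3, 3) → (5, 3, 3); (4, -2, 2) → (4, 2, 2)
T2 reflect across x = 0: (5, 3, 3) → (-5, 3, 3); (4, 2, 2) → (-4, 2, 2)
T3 shear: x ← x − 1/2·z: (-5, 3, 3) → (-13/2, 3, 3); (-4, 2, 2) → (-5, 2, 2)
T4 shear: y ← y − 1/2·x: (-13/2, 3, 3) → (-13/2, 25/4, 3); (-5, 2, 2) → (-5, 9/2, 2)
T5 rotate right-handed about the y-axis with cos θ = 12/13, sin θ = -5/13: (-13/2, 25/4, 3) → (-93/13, 25/4, 7/26); (-5, 9/2, 2) → (-70/13, 9/2, -1/13)

image vertices: (-93/13, 25/4, 7/26), (-70/13, 9/2, -1/13)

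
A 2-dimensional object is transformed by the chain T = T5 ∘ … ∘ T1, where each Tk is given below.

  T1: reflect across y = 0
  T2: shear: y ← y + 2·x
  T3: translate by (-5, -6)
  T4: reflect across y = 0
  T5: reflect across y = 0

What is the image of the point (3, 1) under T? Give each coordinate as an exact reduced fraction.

T1 reflect across y = 0: (3, 1) → (3, -1)
T2 shear: y ← y + 2·x: (3, -1) → (3, 5)
T3 translate by (-5, -6): (3, 5) → (-2, -1)
T4 reflect across y = 0: (-2, -1) → (-2, 1)
T5 reflect across y = 0: (-2, 1) → (-2, -1)

T(p) = (-2, -1)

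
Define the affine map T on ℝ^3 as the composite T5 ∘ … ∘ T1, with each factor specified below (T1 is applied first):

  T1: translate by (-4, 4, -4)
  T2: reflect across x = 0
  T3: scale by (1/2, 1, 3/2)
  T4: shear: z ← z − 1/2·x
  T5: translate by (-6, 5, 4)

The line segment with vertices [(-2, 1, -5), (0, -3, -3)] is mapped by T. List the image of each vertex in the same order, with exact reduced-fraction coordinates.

T1 translate by (-4, 4, -4): (-2, 1, -5) → (-6, 5, -9); (0, -3, -3) → (-4, 1, -7)
T2 reflect across x = 0: (-6, 5, -9) → (6, 5, -9); (-4, 1, -7) → (4, 1, -7)
T3 scale by (1/2, 1, 3/2): (6, 5, -9) → (3, 5, -27/2); (4, 1, -7) → (2, 1, -21/2)
T4 shear: z ← z − 1/2·x: (3, 5, -27/2) → (3, 5, -15); (2, 1, -21/2) → (2, 1, -23/2)
T5 translate by (-6, 5, 4): (3, 5, -15) → (-3, 10, -11); (2, 1, -23/2) → (-4, 6, -15/2)

image vertices: (-3, 10, -11), (-4, 6, -15/2)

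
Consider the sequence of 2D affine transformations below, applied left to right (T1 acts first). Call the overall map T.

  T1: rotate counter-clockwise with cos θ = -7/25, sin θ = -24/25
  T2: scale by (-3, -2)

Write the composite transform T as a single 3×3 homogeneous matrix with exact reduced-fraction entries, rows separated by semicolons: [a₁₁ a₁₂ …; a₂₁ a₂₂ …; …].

T1 = [-7/25 24/25 0; -24/25 -7/25 0; 0 0 1]
T2·T1 = [21/25 -72/25 0; 48/25 14/25 0; 0 0 1]

T = [21/25 -72/25 0; 48/25 14/25 0; 0 0 1]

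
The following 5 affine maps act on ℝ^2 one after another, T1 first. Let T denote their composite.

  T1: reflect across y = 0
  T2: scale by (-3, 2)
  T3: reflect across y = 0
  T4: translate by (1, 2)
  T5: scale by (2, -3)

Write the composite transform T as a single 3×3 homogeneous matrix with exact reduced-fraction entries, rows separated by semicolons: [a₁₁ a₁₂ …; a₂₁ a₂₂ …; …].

T = [-6 0 2; 0 -6 -6; 0 0 1]

T1 = [1 0 0; 0 -1 0; 0 0 1]
T2·T1 = [-3 0 0; 0 -2 0; 0 0 1]
T3·…·T1 = [-3 0 0; 0 2 0; 0 0 1]
T4·…·T1 = [-3 0 1; 0 2 2; 0 0 1]
T5·…·T1 = [-6 0 2; 0 -6 -6; 0 0 1]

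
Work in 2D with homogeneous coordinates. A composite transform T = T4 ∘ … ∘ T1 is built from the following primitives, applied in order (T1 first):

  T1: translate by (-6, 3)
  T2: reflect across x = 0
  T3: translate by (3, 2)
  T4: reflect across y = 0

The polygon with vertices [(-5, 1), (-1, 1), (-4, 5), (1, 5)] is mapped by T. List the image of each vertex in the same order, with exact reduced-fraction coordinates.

image vertices: (14, -6), (10, -6), (13, -10), (8, -10)

T1 translate by (-6, 3): (-5, 1) → (-11, 4); (-1, 1) → (-7, 4); (-4, 5) → (-10, 8); (1, 5) → (-5, 8)
T2 reflect across x = 0: (-11, 4) → (11, 4); (-7, 4) → (7, 4); (-10, 8) → (10, 8); (-5, 8) → (5, 8)
T3 translate by (3, 2): (11, 4) → (14, 6); (7, 4) → (10, 6); (10, 8) → (13, 10); (5, 8) → (8, 10)
T4 reflect across y = 0: (14, 6) → (14, -6); (10, 6) → (10, -6); (13, 10) → (13, -10); (8, 10) → (8, -10)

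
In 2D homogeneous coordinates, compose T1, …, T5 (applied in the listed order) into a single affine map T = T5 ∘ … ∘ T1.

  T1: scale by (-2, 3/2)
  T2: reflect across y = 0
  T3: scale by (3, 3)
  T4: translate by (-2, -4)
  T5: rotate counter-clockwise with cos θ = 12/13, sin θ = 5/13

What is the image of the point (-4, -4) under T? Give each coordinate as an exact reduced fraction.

T1 scale by (-2, 3/2): (-4, -4) → (8, -6)
T2 reflect across y = 0: (8, -6) → (8, 6)
T3 scale by (3, 3): (8, 6) → (24, 18)
T4 translate by (-2, -4): (24, 18) → (22, 14)
T5 rotate counter-clockwise with cos θ = 12/13, sin θ = 5/13: (22, 14) → (194/13, 278/13)

T(p) = (194/13, 278/13)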